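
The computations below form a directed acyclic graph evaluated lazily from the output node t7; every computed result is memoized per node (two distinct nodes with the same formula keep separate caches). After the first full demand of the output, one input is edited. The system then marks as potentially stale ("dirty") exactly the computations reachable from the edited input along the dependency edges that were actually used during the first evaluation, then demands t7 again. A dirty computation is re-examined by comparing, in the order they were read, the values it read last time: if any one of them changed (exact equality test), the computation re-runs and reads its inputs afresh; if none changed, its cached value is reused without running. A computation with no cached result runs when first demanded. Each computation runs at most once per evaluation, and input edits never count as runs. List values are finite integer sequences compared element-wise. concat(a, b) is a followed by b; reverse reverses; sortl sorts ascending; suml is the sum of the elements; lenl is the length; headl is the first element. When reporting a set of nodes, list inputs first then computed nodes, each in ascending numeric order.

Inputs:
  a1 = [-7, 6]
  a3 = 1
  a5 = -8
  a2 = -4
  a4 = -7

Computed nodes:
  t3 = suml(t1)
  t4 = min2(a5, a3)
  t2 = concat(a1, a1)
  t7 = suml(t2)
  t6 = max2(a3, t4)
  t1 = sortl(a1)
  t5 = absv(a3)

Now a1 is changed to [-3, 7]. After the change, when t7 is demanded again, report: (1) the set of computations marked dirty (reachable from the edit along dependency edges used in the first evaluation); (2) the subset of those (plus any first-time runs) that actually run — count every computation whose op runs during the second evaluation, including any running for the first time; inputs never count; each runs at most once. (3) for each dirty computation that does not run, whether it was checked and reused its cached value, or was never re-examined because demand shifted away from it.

The edit dirties: t2, t7.
2 computations run: t2, t7.
No dirty computation escaped a run.

First demand of the output computes:
  t2 = concat([-7, 6], [-7, 6]) = [-7, 6, -7, 6]
  t7 = suml([-7, 6, -7, 6]) = -2

After the edit, cleaning proceeds:
  t2: a read changed (a1 [-7, 6]->[-3, 7]; a1 [-7, 6]->[-3, 7]) — executes, giving [-3, 7, -3, 7].
  t7: a read changed (t2 [-7, 6, -7, 6]->[-3, 7, -3, 7]) — executes, giving 8.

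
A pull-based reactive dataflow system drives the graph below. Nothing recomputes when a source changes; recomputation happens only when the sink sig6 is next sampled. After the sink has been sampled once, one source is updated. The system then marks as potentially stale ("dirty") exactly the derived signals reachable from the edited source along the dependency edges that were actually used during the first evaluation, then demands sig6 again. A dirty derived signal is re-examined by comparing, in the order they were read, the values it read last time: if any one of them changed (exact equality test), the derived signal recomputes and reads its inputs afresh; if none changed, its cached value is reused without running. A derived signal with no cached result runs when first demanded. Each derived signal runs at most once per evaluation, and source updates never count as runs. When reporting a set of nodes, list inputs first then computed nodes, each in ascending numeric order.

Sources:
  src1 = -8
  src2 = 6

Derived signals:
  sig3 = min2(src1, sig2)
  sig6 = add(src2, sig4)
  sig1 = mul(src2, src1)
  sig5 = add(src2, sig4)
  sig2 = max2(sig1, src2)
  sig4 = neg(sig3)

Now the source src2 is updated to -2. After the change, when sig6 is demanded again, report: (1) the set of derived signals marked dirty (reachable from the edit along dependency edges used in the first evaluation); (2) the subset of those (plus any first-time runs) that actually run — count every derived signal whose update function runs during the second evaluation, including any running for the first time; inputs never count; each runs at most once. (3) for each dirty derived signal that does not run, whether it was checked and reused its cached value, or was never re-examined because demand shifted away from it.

Marked dirty: sig1, sig2, sig3, sig4, sig6.
Derived signals that run: sig1, sig2, sig3, sig6 — 4 in total.
Checked but reused from cache: sig4.
Key observation: the cutoff stops propagation at sig4 — its inputs' values are unchanged, so it reuses its cache.

First evaluation (everything demanded from the output):
  sig1 = mul(6, -8) = -48
  sig2 = max2(-48, 6) = 6
  sig3 = min2(-8, 6) = -8
  sig4 = neg(-8) = 8
  sig6 = add(6, 8) = 14

Propagation after the edit:
  sig1: runs — src2 6->-2; result 16.
  sig2: runs — sig1 -48->16; src2 6->-2; result 16.
  sig3: runs — sig2 6->16; result -8 (same value as before).
  sig4: checked — values it read are unchanged (sig3 unchanged); reused cached 8 without running.
  sig6: runs — src2 6->-2; result 6.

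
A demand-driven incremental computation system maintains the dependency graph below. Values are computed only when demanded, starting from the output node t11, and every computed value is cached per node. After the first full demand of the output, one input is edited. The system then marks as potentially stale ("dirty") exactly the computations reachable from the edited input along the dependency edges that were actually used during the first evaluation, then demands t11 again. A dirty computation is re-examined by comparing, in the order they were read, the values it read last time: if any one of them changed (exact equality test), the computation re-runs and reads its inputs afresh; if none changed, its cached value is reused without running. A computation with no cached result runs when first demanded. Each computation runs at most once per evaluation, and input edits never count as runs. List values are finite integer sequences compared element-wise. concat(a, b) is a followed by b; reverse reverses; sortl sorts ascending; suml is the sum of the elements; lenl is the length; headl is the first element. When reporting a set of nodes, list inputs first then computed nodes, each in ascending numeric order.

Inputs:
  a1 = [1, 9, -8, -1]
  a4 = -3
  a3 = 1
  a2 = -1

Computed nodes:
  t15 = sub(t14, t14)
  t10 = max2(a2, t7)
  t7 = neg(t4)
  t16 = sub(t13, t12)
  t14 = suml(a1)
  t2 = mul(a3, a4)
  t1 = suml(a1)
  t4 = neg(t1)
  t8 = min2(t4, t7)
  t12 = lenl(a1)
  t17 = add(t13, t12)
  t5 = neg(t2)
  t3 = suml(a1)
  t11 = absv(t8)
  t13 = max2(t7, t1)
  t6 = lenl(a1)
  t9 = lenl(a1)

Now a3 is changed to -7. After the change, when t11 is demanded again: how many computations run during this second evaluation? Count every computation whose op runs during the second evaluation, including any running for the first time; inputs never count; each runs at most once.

First evaluation (everything demanded from the output):
  t1 = suml([1, 9, -8, -1]) = 1
  t4 = neg(1) = -1
  t7 = neg(-1) = 1
  t8 = min2(-1, 1) = -1
  t11 = absv(-1) = 1

Propagation after the edit:
  a3 feeds no computation that the output demands — nothing is marked dirty and nothing runs.

Key observation: a3 is never demanded by the output, so the edit triggers no recomputation at all.

Computations that run: none — 0 in total.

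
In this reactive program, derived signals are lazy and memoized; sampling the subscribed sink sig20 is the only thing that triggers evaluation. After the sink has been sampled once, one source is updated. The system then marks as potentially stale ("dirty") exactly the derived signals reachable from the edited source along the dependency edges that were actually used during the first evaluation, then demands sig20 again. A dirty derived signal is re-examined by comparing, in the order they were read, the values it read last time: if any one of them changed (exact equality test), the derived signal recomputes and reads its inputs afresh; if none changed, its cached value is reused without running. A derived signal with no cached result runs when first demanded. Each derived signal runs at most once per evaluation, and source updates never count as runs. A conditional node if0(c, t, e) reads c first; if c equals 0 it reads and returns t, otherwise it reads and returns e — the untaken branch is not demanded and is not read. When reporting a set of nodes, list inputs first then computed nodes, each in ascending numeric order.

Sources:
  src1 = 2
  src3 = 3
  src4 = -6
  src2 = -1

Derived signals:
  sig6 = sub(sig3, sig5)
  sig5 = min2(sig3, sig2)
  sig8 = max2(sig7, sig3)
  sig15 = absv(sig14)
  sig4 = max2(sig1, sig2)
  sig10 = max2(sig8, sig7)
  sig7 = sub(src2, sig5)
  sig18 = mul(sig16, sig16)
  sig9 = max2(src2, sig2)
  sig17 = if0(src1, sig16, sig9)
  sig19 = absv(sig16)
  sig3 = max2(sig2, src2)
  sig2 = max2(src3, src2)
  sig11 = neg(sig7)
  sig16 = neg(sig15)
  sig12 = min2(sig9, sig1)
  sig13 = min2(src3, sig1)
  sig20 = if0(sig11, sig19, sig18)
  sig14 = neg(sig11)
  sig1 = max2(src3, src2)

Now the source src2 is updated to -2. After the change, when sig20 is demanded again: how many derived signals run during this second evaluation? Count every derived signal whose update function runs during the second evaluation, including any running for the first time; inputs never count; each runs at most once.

First demand of the output computes:
  sig2 = max2(3, -1) = 3
  sig3 = max2(3, -1) = 3
  sig5 = min2(3, 3) = 3
  sig7 = sub(-1, 3) = -4
  sig11 = neg(-4) = 4
  sig14 = neg(4) = -4
  sig15 = absv(-4) = 4
  sig16 = neg(4) = -4
  sig18 = mul(-4, -4) = 16
  sig20 = if0(sig11=4 -> else branch sig18) = 16

After the edit, cleaning proceeds:
  sig2: a read changed (src2 -1->-2) — executes, giving 3 — identical to its old value.
  sig3: a read changed (src2 -1->-2) — executes, giving 3 — identical to its old value.
  sig5: dirty, but its reads are unchanged (sig3 unchanged, sig2 unchanged); cached 3 stands.
  sig7: a read changed (src2 -1->-2) — executes, giving -5.
  sig11: a read changed (sig7 -4->-5) — executes, giving 5.
  sig14: a read changed (sig11 4->5) — executes, giving -5.
  sig15: a read changed (sig14 -4->-5) — executes, giving 5.
  sig16: a read changed (sig15 4->5) — executes, giving -5.
  sig18: a read changed (sig16 -4->-5; sig16 -4->-5) — executes, giving 25.
  sig20: a read changed (sig11 4->5; sig18 16->25) — executes, giving 25.

Note where the cutoff bites: sig5 is checked, finds nothing changed, and keeps its cache.

9 derived signals run: sig2, sig3, sig7, sig11, sig14, sig15, sig16, sig18, sig20.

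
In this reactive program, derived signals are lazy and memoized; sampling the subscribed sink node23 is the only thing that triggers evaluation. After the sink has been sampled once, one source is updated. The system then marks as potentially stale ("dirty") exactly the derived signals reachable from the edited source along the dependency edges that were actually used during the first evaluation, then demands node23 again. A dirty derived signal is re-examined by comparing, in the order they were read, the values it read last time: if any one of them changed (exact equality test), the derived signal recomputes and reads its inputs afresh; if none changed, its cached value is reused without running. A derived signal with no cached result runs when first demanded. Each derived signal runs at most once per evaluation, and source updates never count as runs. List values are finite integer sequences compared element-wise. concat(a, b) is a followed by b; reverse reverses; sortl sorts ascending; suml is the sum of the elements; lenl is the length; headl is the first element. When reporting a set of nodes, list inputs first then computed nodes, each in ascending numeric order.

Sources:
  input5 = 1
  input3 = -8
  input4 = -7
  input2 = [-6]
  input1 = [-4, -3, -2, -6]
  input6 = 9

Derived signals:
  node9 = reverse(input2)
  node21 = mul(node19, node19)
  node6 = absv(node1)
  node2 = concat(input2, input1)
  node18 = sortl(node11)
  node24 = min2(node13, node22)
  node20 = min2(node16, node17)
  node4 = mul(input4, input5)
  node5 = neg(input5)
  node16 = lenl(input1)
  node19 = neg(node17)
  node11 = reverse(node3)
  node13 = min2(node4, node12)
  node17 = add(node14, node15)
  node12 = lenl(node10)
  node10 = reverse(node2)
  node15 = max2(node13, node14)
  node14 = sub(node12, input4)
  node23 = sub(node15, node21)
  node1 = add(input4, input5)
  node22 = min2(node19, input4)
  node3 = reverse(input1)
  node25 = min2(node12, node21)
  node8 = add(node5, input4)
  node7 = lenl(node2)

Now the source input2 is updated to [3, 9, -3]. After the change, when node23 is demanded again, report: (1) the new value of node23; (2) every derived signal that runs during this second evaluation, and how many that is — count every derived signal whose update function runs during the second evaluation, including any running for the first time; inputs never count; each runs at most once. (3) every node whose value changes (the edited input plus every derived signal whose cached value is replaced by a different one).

First demand of the output computes:
  node2 = concat([-6], [-4, -3, -2, -6]) = [-6, -4, -3, -2, -6]
  node4 = mul(-7, 1) = -7
  node10 = reverse([-6, -4, -3, -2, -6]) = [-6, -2, -3, -4, -6]
  node12 = lenl([-6, -2, -3, -4, -6]) = 5
  node13 = min2(-7, 5) = -7
  node14 = sub(5, -7) = 12
  node15 = max2(-7, 12) = 12
  node17 = add(12, 12) = 24
  node19 = neg(24) = -24
  node21 = mul(-24, -24) = 576
  node23 = sub(12, 576) = -564

After the edit, cleaning proceeds:
  node2: a read changed (input2 [-6]->[3, 9, -3]) — executes, giving [3, 9, -3, -4, -3, -2, -6].
  node10: a read changed (node2 [-6, -4, -3, -2, -6]->[3, 9, -3, -4, -3, -2, -6]) — executes, giving [-6, -2, -3, -4, -3, 9, 3].
  node12: a read changed (node10 [-6, -2, -3, -4, -6]->[-6, -2, -3, -4, -3, 9, 3]) — executes, giving 7.
  node13: a read changed (node12 5->7) — executes, giving -7 — identical to its old value.
  node14: a read changed (node12 5->7) — executes, giving 14.
  node15: a read changed (node14 12->14) — executes, giving 14.
  node17: a read changed (node14 12->14; node15 12->14) — executes, giving 28.
  node19: a read changed (node17 24->28) — executes, giving -28.
  node21: a read changed (node19 -24->-28; node19 -24->-28) — executes, giving 784.
  node23: a read changed (node15 12->14; node21 576->784) — executes, giving -770.

Demanding node23 again yields -770.
10 derived signals run: node2, node10, node12, node13, node14, node15, node17, node19, node21, node23.
The nodes whose values change: input2, node2, node10, node12, node14, node15, node17, node19, node21, node23.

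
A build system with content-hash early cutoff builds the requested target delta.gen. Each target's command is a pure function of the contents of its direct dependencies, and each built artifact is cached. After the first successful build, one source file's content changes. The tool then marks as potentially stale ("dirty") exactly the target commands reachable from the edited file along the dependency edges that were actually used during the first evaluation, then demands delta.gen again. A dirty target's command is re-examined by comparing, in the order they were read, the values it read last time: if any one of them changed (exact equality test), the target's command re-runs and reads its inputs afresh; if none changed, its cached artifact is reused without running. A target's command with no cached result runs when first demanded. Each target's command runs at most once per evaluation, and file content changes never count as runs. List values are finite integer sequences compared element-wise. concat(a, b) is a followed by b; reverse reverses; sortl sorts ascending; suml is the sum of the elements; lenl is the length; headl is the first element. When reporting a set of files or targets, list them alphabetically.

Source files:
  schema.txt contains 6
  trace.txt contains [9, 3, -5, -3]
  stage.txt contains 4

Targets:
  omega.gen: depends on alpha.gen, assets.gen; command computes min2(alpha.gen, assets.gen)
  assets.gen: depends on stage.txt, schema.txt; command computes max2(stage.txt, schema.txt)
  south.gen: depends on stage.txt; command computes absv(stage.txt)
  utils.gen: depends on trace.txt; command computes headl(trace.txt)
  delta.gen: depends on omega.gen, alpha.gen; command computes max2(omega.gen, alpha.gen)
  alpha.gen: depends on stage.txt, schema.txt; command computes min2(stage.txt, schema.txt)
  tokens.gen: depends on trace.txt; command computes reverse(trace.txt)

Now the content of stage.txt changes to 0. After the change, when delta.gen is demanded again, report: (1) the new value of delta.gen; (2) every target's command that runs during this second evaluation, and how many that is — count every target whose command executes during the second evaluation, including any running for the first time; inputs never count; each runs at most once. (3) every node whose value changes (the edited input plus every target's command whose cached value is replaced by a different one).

First evaluation (everything demanded from the output):
  alpha.gen = min2(4, 6) = 4
  assets.gen = max2(4, 6) = 6
  omega.gen = min2(4, 6) = 4
  delta.gen = max2(4, 4) = 4

Propagation after the edit:
  alpha.gen: runs — stage.txt 4->0; result 0.
  assets.gen: runs — stage.txt 4->0; result 6 (same value as before).
  omega.gen: runs — alpha.gen 4->0; result 0.
  delta.gen: runs — omega.gen 4->0; alpha.gen 4->0; result 0.

New value of delta.gen: 0.
Target commands that run: alpha.gen, assets.gen, delta.gen, omega.gen — 4 in total.
Values that change: alpha.gen, delta.gen, omega.gen, stage.txt.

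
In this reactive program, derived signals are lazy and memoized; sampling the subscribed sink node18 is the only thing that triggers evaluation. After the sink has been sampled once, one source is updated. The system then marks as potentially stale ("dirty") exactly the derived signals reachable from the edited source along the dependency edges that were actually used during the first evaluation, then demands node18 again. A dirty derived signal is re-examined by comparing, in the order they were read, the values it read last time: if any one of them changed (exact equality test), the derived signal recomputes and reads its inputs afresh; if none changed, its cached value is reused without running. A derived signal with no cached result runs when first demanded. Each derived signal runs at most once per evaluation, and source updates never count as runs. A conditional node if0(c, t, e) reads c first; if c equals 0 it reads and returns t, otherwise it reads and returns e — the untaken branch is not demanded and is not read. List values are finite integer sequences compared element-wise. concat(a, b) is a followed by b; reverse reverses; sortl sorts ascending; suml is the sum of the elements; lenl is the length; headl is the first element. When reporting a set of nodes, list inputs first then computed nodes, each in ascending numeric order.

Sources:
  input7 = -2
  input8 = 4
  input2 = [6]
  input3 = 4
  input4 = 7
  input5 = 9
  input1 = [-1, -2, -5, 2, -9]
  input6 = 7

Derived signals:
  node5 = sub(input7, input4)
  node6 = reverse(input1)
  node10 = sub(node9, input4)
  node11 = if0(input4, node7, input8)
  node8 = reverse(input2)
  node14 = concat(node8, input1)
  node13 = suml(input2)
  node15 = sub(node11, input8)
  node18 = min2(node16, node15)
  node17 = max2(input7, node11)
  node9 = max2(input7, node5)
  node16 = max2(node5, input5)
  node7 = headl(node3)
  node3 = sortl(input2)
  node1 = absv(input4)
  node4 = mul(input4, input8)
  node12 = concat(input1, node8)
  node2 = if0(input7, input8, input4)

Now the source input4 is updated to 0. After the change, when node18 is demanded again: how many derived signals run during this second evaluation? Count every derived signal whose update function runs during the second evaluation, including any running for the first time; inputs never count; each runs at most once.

7 derived signals run: node3, node5, node7, node11, node15, node16, node18.
Note the branch switch — node3, node7 had no cache and run now for the first time.

First demand of the output computes:
  node5 = sub(-2, 7) = -9
  node11 = if0(input4=7 -> else branch input8) = 4
  node15 = sub(4, 4) = 0
  node16 = max2(-9, 9) = 9
  node18 = min2(9, 0) = 0

After the edit, cleaning proceeds:
  node3: had never run; runs now, result [6].
  node5: a read changed (input4 7->0) — executes, giving -2.
  node7: had never run; runs now, result 6.
  node11: a read changed (input4 7->0) — executes, giving 6.
  node15: a read changed (node11 4->6) — executes, giving 2.
  node16: a read changed (node5 -9->-2) — executes, giving 9 — identical to its old value.
  node18: a read changed (node15 0->2) — executes, giving 2.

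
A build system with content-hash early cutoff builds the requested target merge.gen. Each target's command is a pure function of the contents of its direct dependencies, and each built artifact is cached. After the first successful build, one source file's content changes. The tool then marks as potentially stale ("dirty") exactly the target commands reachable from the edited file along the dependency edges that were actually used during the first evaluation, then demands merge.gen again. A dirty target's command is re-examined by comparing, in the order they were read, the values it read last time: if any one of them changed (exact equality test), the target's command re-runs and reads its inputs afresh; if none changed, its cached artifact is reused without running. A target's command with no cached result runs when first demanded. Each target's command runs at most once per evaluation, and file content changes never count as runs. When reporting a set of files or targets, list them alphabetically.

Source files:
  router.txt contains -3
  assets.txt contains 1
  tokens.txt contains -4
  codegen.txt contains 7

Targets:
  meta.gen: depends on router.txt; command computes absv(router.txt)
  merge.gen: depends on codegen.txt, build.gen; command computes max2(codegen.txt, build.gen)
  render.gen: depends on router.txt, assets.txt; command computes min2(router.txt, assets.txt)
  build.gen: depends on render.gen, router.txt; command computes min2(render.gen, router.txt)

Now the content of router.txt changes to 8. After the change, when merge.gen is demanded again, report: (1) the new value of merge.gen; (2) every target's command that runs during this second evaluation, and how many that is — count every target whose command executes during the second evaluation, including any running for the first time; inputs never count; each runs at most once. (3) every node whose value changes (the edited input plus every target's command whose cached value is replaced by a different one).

New value of merge.gen: 7.
Target commands that run: build.gen, merge.gen, render.gen — 3 in total.
Values that change: build.gen, render.gen, router.txt.

First evaluation (everything demanded from the output):
  render.gen = min2(-3, 1) = -3
  build.gen = min2(-3, -3) = -3
  merge.gen = max2(7, -3) = 7

Propagation after the edit:
  render.gen: runs — router.txt -3->8; result 1.
  build.gen: runs — render.gen -3->1; router.txt -3->8; result 1.
  merge.gen: runs — build.gen -3->1; result 7 (same value as before).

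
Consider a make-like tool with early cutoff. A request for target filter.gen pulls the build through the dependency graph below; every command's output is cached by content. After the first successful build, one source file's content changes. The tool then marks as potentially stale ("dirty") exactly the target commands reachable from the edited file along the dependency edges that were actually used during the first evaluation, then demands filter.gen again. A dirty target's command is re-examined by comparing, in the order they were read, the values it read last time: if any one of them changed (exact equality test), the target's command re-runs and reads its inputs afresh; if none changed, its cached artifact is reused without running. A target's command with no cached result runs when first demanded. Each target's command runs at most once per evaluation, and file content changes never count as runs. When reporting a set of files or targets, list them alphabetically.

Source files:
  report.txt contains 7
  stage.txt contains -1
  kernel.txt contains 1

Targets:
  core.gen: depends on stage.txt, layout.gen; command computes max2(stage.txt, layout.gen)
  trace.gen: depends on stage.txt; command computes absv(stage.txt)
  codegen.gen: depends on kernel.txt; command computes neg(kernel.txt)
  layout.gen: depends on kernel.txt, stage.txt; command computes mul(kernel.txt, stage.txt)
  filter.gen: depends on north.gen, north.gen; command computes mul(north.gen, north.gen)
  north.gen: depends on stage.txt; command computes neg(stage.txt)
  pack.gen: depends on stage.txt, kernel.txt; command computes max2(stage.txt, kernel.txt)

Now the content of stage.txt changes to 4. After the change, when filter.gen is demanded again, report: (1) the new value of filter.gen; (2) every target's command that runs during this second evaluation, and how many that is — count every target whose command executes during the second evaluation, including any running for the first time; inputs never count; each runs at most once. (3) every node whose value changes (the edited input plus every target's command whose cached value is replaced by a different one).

Demanding filter.gen again yields 16.
2 target commands run: filter.gen, north.gen.
The nodes whose values change: filter.gen, north.gen, stage.txt.

First demand of the output computes:
  north.gen = neg(-1) = 1
  filter.gen = mul(1, 1) = 1

After the edit, cleaning proceeds:
  north.gen: a read changed (stage.txt -1->4) — executes, giving -4.
  filter.gen: a read changed (north.gen 1->-4; north.gen 1->-4) — executes, giving 16.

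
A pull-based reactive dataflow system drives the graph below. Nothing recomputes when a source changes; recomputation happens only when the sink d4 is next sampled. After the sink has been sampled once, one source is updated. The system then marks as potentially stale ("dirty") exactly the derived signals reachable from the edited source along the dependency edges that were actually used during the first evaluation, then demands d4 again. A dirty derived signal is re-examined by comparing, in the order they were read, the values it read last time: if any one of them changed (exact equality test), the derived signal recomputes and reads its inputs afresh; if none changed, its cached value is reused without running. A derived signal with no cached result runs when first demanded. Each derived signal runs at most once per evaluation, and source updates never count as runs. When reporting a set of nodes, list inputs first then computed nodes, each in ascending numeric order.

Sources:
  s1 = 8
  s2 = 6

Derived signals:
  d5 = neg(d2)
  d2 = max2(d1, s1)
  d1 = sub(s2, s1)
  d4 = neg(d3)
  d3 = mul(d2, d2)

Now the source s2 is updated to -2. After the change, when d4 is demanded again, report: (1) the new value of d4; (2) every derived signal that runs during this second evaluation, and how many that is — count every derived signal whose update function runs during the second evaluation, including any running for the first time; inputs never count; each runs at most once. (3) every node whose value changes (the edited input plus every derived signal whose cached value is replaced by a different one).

First evaluation (everything demanded from the output):
  d1 = sub(6, 8) = -2
  d2 = max2(-2, 8) = 8
  d3 = mul(8, 8) = 64
  d4 = neg(64) = -64

Propagation after the edit:
  d1: runs — s2 6->-2; result -10.
  d2: runs — d1 -2->-10; result 8 (same value as before).
  d3: checked — values it read are unchanged (d2 unchanged, d2 unchanged); reused cached 64 without running.
  d4: checked — values it read are unchanged (d3 unchanged); reused cached -64 without running.

Key observation: the change is absorbed at d2 — it re-runs but produces the same value, and the output's value is unchanged.

New value of d4: -64.
Derived signals that run: d1, d2 — 2 in total.
Values that change: s2, d1.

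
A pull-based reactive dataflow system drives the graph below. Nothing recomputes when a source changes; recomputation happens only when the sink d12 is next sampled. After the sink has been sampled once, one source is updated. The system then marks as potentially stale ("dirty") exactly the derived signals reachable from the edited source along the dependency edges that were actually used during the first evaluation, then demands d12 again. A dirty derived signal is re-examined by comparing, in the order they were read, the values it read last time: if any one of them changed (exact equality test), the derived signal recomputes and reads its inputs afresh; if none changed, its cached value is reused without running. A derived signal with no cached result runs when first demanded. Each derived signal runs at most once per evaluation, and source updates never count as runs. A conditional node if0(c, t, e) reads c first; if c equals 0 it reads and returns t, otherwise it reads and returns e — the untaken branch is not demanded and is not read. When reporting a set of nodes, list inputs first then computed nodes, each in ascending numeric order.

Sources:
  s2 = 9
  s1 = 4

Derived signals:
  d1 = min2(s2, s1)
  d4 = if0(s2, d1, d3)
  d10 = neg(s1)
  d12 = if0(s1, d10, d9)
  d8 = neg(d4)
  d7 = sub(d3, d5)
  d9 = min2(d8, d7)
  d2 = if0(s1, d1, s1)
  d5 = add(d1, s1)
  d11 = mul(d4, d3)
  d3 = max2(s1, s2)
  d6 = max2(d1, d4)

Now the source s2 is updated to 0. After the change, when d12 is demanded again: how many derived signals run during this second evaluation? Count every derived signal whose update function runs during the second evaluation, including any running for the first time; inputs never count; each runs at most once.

First evaluation (everything demanded from the output):
  d1 = min2(9, 4) = 4
  d3 = max2(4, 9) = 9
  d4 = if0(s2=9 -> else branch d3) = 9
  d5 = add(4, 4) = 8
  d7 = sub(9, 8) = 1
  d8 = neg(9) = -9
  d9 = min2(-9, 1) = -9
  d12 = if0(s1=4 -> else branch d9) = -9

Propagation after the edit:
  d1: runs — s2 9->0; result 0.
  d3: runs — s2 9->0; result 4.
  d4: runs — s2 9->0; d3 9->4; result 0.
  d5: runs — d1 4->0; result 4.
  d7: runs — d3 9->4; d5 8->4; result 0.
  d8: runs — d4 9->0; result 0.
  d9: runs — d8 -9->0; d7 1->0; result 0.
  d12: runs — d9 -9->0; result 0.

Derived signals that run: d1, d3, d4, d5, d7, d8, d9, d12 — 8 in total.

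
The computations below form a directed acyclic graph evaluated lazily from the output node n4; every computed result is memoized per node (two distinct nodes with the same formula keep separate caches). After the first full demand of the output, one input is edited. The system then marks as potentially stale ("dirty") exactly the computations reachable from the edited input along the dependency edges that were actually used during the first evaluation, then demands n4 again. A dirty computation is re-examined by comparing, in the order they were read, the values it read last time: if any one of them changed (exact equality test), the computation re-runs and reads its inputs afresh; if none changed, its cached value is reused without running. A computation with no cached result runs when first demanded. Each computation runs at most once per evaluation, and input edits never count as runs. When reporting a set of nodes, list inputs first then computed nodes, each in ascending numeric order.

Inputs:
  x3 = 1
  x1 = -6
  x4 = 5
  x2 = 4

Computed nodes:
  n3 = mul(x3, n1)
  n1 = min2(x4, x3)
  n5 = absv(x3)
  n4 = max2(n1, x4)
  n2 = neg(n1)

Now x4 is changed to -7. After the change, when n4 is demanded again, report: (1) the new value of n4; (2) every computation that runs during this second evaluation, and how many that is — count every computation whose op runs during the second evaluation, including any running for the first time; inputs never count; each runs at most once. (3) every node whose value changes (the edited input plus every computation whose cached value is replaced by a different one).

Demanding n4 again yields -7.
2 computations run: n1, n4.
The nodes whose values change: x4, n1, n4.

First demand of the output computes:
  n1 = min2(5, 1) = 1
  n4 = max2(1, 5) = 5

After the edit, cleaning proceeds:
  n1: a read changed (x4 5->-7) — executes, giving -7.
  n4: a read changed (n1 1->-7; x4 5->-7) — executes, giving -7.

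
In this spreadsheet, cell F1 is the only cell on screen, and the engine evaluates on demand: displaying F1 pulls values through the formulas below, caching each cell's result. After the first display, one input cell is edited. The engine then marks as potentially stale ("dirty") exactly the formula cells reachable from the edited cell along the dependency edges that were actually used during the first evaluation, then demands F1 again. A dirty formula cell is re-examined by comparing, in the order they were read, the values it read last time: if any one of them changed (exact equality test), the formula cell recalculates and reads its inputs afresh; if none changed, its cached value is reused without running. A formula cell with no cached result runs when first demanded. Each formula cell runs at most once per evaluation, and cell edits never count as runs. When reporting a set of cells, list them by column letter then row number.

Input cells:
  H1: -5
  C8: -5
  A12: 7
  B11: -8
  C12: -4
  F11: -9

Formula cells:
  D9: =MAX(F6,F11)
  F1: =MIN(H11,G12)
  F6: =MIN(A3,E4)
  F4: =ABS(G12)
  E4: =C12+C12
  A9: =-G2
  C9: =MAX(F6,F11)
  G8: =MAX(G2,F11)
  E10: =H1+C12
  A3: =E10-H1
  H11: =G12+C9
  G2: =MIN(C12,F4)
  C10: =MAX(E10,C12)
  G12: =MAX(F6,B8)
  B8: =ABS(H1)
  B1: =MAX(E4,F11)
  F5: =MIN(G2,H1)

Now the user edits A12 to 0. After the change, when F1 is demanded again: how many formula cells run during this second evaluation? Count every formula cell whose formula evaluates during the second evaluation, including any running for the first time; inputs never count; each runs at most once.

Initial pass — values computed on the first demand:
  B8 = ABS(-5) = 5
  E4 = -4 + -4 = -8
  E10 = -5 + -4 = -9
  A3 = -9 - -5 = -4
  F6 = MIN(-4, -8) = -8
  C9 = MAX(-8, -9) = -8
  G12 = MAX(-8, 5) = 5
  H11 = 5 + -8 = -3
  F1 = MIN(-3, 5) = -3

Second demand — change propagation:
  no demanded computation ever read A12, so the edit dirties nothing and nothing runs.

The important point: nothing the output needs ever reads A12, so the edit is invisible to it.

Run set: none (0 run).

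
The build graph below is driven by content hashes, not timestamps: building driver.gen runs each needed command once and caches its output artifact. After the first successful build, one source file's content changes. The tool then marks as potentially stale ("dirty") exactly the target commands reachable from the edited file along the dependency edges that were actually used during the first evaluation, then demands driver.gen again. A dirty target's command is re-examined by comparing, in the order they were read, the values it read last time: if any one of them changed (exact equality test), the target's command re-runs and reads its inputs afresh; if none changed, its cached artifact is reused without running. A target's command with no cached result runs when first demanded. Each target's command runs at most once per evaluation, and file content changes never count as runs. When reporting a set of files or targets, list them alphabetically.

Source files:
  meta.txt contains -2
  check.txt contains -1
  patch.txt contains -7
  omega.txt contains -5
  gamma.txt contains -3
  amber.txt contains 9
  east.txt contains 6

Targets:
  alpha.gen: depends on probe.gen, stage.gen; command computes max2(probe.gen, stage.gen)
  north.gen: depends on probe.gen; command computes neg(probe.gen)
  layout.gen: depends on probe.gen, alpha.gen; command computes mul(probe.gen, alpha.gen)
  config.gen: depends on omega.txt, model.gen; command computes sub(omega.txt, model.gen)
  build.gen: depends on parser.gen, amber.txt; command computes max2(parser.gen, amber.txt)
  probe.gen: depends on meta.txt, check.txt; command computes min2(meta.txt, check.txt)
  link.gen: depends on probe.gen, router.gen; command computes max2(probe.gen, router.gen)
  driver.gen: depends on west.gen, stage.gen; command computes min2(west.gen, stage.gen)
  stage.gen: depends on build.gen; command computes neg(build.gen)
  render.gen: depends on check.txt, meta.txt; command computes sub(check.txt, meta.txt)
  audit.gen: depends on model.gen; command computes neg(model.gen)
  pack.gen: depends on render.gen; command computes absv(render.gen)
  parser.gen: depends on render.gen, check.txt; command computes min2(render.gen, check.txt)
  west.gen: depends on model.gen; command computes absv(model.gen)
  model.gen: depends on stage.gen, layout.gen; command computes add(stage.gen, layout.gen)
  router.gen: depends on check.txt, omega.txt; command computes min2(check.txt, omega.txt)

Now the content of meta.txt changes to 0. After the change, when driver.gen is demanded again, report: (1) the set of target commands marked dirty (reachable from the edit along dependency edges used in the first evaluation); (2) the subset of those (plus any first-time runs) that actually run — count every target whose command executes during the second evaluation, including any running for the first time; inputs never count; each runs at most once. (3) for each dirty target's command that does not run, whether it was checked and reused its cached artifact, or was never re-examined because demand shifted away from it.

Initial pass — values computed on the first demand:
  probe.gen = min2(-2, -1) = -2
  render.gen = sub(-1, -2) = 1
  parser.gen = min2(1, -1) = -1
  build.gen = max2(-1, 9) = 9
  stage.gen = neg(9) = -9
  alpha.gen = max2(-2, -9) = -2
  layout.gen = mul(-2, -2) = 4
  model.gen = add(-9, 4) = -5
  west.gen = absv(-5) = 5
  driver.gen = min2(5, -9) = -9

Second demand — change propagation:
  probe.gen: re-runs because meta.txt -2->0; new result -1.
  render.gen: re-runs because meta.txt -2->0; new result -1.
  parser.gen: re-runs because render.gen 1->-1; new result -1 (unchanged).
  build.gen: re-examined; everything it read last time is the same (parser.gen unchanged, amber.txt unchanged) — cache 9 kept, no run.
  stage.gen: re-examined; everything it read last time is the same (build.gen unchanged) — cache -9 kept, no run.
  alpha.gen: re-runs because probe.gen -2->-1; new result -1.
  layout.gen: re-runs because probe.gen -2->-1; alpha.gen -2->-1; new result 1.
  model.gen: re-runs because layout.gen 4->1; new result -8.
  west.gen: re-runs because model.gen -5->-8; new result 8.
  driver.gen: re-runs because west.gen 5->8; new result -9 (unchanged).

The important point: at build.gen every value read last time is unchanged, so the dirty flag clears without a run.

Dirty set: alpha.gen, build.gen, driver.gen, layout.gen, model.gen, parser.gen, probe.gen, render.gen, stage.gen, west.gen.
Run set: alpha.gen, driver.gen, layout.gen, model.gen, parser.gen, probe.gen, render.gen, west.gen (8 run).
Re-examined without running (cache reused): build.gen, stage.gen.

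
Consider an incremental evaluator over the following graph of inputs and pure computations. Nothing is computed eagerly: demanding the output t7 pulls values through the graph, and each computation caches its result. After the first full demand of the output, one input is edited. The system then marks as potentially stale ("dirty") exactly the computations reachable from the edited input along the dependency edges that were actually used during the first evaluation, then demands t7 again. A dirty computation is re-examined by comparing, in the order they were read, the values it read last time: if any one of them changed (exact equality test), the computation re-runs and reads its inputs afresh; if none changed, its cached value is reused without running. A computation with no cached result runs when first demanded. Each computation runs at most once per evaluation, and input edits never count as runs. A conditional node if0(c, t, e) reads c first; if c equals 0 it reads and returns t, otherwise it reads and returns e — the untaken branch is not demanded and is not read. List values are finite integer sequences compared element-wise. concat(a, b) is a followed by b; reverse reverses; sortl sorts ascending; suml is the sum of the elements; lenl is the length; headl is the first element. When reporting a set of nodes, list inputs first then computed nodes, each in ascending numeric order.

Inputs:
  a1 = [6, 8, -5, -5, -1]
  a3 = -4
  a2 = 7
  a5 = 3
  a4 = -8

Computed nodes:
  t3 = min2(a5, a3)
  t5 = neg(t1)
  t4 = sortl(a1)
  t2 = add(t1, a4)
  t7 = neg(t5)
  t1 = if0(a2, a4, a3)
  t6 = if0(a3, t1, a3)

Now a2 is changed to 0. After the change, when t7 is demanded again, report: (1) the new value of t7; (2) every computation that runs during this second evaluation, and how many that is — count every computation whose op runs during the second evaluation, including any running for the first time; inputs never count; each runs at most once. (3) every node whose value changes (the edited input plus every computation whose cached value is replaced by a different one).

Initial pass — values computed on the first demand:
  t1 = if0(a2=7 -> else branch a3) = -4
  t5 = neg(-4) = 4
  t7 = neg(4) = -4

Second demand — change propagation:
  t1: re-runs because a2 7->0; new result -8.
  t5: re-runs because t1 -4->-8; new result 8.
  t7: re-runs because t5 4->8; new result -8.

t7 now evaluates to -8.
Run set: t1, t5, t7 (3 run).
Changed values: a2, t1, t5, t7.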